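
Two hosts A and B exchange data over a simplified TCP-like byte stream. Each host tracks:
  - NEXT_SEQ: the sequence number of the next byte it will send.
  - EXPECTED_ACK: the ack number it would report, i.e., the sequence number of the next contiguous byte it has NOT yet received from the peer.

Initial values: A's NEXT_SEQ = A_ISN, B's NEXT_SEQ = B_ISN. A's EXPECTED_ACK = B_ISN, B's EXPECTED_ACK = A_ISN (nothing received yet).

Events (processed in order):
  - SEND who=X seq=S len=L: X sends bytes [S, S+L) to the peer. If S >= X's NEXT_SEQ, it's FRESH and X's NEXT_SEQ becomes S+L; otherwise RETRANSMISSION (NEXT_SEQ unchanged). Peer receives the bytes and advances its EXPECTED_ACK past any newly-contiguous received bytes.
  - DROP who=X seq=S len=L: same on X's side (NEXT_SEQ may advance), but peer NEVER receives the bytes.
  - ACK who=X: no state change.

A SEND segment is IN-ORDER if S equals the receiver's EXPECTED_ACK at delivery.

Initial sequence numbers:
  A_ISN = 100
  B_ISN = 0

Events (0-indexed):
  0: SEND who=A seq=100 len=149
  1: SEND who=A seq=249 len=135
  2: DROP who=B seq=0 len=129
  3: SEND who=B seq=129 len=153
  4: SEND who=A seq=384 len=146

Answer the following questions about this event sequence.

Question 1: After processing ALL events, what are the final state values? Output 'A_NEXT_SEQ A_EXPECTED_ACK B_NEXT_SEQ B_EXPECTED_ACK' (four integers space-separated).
Answer: 530 0 282 530

Derivation:
After event 0: A_seq=249 A_ack=0 B_seq=0 B_ack=249
After event 1: A_seq=384 A_ack=0 B_seq=0 B_ack=384
After event 2: A_seq=384 A_ack=0 B_seq=129 B_ack=384
After event 3: A_seq=384 A_ack=0 B_seq=282 B_ack=384
After event 4: A_seq=530 A_ack=0 B_seq=282 B_ack=530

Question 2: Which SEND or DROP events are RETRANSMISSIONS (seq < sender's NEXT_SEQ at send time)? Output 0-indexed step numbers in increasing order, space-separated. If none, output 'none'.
Step 0: SEND seq=100 -> fresh
Step 1: SEND seq=249 -> fresh
Step 2: DROP seq=0 -> fresh
Step 3: SEND seq=129 -> fresh
Step 4: SEND seq=384 -> fresh

Answer: none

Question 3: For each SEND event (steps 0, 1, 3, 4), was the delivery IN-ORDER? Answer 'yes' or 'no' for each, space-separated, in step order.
Step 0: SEND seq=100 -> in-order
Step 1: SEND seq=249 -> in-order
Step 3: SEND seq=129 -> out-of-order
Step 4: SEND seq=384 -> in-order

Answer: yes yes no yes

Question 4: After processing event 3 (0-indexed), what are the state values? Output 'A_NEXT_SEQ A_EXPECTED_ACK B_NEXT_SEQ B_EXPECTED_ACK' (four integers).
After event 0: A_seq=249 A_ack=0 B_seq=0 B_ack=249
After event 1: A_seq=384 A_ack=0 B_seq=0 B_ack=384
After event 2: A_seq=384 A_ack=0 B_seq=129 B_ack=384
After event 3: A_seq=384 A_ack=0 B_seq=282 B_ack=384

384 0 282 384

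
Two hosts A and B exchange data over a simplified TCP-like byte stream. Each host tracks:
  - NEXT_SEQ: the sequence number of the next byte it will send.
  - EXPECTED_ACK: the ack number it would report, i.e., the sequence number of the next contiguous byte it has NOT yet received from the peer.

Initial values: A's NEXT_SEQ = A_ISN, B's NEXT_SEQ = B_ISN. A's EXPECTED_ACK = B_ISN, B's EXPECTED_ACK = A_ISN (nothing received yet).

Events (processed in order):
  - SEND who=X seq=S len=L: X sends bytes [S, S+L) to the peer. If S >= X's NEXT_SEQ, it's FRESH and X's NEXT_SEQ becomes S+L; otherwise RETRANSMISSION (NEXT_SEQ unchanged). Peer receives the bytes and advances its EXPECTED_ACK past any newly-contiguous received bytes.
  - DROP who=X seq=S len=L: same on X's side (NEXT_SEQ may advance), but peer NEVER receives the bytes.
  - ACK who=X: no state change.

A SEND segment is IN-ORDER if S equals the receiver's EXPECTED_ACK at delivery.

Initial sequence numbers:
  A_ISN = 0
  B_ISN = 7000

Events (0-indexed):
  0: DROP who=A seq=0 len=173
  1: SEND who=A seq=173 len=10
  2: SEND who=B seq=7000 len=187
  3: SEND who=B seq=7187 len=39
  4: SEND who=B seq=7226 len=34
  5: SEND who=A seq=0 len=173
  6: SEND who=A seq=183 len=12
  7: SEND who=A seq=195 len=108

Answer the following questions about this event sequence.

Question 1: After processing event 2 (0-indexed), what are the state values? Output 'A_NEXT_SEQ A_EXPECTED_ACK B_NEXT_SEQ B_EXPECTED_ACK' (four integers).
After event 0: A_seq=173 A_ack=7000 B_seq=7000 B_ack=0
After event 1: A_seq=183 A_ack=7000 B_seq=7000 B_ack=0
After event 2: A_seq=183 A_ack=7187 B_seq=7187 B_ack=0

183 7187 7187 0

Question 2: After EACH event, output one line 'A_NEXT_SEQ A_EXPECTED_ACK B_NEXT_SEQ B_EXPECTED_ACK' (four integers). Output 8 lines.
173 7000 7000 0
183 7000 7000 0
183 7187 7187 0
183 7226 7226 0
183 7260 7260 0
183 7260 7260 183
195 7260 7260 195
303 7260 7260 303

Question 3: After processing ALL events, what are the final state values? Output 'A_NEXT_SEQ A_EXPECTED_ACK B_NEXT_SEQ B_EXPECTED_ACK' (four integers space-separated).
Answer: 303 7260 7260 303

Derivation:
After event 0: A_seq=173 A_ack=7000 B_seq=7000 B_ack=0
After event 1: A_seq=183 A_ack=7000 B_seq=7000 B_ack=0
After event 2: A_seq=183 A_ack=7187 B_seq=7187 B_ack=0
After event 3: A_seq=183 A_ack=7226 B_seq=7226 B_ack=0
After event 4: A_seq=183 A_ack=7260 B_seq=7260 B_ack=0
After event 5: A_seq=183 A_ack=7260 B_seq=7260 B_ack=183
After event 6: A_seq=195 A_ack=7260 B_seq=7260 B_ack=195
After event 7: A_seq=303 A_ack=7260 B_seq=7260 B_ack=303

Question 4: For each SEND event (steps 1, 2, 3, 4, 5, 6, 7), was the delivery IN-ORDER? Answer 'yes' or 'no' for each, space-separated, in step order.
Step 1: SEND seq=173 -> out-of-order
Step 2: SEND seq=7000 -> in-order
Step 3: SEND seq=7187 -> in-order
Step 4: SEND seq=7226 -> in-order
Step 5: SEND seq=0 -> in-order
Step 6: SEND seq=183 -> in-order
Step 7: SEND seq=195 -> in-order

Answer: no yes yes yes yes yes yes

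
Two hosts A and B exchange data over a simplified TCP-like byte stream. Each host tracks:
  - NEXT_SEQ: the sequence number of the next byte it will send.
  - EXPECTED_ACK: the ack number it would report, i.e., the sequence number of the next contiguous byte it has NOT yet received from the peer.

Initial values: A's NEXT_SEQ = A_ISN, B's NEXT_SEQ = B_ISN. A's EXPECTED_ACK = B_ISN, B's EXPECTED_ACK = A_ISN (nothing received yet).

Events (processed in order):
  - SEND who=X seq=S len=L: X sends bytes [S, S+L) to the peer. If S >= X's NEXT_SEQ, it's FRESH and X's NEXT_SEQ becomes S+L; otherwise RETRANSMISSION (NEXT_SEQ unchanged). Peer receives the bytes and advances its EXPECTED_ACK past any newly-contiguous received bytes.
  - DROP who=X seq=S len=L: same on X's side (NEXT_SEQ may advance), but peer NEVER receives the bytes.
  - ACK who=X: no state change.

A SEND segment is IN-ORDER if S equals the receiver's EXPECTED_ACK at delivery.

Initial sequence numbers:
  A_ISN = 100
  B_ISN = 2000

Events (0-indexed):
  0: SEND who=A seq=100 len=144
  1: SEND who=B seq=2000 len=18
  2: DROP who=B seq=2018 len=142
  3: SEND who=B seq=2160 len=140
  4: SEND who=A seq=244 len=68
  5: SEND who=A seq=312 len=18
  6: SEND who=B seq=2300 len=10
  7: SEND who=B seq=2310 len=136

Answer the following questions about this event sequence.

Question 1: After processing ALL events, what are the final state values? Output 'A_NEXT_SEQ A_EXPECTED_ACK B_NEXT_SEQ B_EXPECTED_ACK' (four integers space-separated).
After event 0: A_seq=244 A_ack=2000 B_seq=2000 B_ack=244
After event 1: A_seq=244 A_ack=2018 B_seq=2018 B_ack=244
After event 2: A_seq=244 A_ack=2018 B_seq=2160 B_ack=244
After event 3: A_seq=244 A_ack=2018 B_seq=2300 B_ack=244
After event 4: A_seq=312 A_ack=2018 B_seq=2300 B_ack=312
After event 5: A_seq=330 A_ack=2018 B_seq=2300 B_ack=330
After event 6: A_seq=330 A_ack=2018 B_seq=2310 B_ack=330
After event 7: A_seq=330 A_ack=2018 B_seq=2446 B_ack=330

Answer: 330 2018 2446 330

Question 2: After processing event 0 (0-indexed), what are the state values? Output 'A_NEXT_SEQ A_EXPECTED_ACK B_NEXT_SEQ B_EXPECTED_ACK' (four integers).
After event 0: A_seq=244 A_ack=2000 B_seq=2000 B_ack=244

244 2000 2000 244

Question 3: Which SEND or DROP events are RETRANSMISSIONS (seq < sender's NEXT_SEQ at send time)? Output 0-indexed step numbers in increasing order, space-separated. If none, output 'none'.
Step 0: SEND seq=100 -> fresh
Step 1: SEND seq=2000 -> fresh
Step 2: DROP seq=2018 -> fresh
Step 3: SEND seq=2160 -> fresh
Step 4: SEND seq=244 -> fresh
Step 5: SEND seq=312 -> fresh
Step 6: SEND seq=2300 -> fresh
Step 7: SEND seq=2310 -> fresh

Answer: none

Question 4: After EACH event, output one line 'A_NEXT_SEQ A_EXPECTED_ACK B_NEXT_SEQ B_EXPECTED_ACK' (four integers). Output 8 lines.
244 2000 2000 244
244 2018 2018 244
244 2018 2160 244
244 2018 2300 244
312 2018 2300 312
330 2018 2300 330
330 2018 2310 330
330 2018 2446 330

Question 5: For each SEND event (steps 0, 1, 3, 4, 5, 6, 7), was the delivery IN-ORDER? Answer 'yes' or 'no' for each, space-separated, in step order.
Answer: yes yes no yes yes no no

Derivation:
Step 0: SEND seq=100 -> in-order
Step 1: SEND seq=2000 -> in-order
Step 3: SEND seq=2160 -> out-of-order
Step 4: SEND seq=244 -> in-order
Step 5: SEND seq=312 -> in-order
Step 6: SEND seq=2300 -> out-of-order
Step 7: SEND seq=2310 -> out-of-order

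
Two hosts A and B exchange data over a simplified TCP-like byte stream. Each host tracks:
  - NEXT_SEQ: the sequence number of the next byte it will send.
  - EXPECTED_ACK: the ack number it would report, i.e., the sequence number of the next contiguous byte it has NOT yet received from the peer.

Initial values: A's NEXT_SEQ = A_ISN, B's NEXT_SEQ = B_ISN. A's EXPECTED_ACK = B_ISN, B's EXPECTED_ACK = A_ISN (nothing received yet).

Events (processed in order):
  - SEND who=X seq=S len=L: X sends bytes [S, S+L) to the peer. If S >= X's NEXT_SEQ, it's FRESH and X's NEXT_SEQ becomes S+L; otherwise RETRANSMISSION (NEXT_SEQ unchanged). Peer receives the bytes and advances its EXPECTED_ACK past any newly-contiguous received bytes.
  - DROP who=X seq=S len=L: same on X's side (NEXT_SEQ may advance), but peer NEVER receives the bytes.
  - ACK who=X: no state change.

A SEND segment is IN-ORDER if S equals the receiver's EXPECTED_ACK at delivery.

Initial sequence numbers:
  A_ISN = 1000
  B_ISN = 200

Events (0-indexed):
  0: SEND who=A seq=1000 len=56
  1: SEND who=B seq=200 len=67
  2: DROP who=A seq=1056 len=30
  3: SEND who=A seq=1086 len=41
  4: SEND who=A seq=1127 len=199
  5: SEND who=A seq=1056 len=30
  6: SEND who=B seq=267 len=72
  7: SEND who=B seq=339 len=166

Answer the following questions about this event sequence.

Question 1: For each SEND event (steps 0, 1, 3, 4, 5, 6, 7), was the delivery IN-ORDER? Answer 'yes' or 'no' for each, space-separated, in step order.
Answer: yes yes no no yes yes yes

Derivation:
Step 0: SEND seq=1000 -> in-order
Step 1: SEND seq=200 -> in-order
Step 3: SEND seq=1086 -> out-of-order
Step 4: SEND seq=1127 -> out-of-order
Step 5: SEND seq=1056 -> in-order
Step 6: SEND seq=267 -> in-order
Step 7: SEND seq=339 -> in-order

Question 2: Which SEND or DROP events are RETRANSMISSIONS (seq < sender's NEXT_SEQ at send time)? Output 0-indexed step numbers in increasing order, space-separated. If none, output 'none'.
Answer: 5

Derivation:
Step 0: SEND seq=1000 -> fresh
Step 1: SEND seq=200 -> fresh
Step 2: DROP seq=1056 -> fresh
Step 3: SEND seq=1086 -> fresh
Step 4: SEND seq=1127 -> fresh
Step 5: SEND seq=1056 -> retransmit
Step 6: SEND seq=267 -> fresh
Step 7: SEND seq=339 -> fresh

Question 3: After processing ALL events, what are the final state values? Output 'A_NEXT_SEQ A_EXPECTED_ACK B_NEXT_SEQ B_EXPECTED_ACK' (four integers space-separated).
After event 0: A_seq=1056 A_ack=200 B_seq=200 B_ack=1056
After event 1: A_seq=1056 A_ack=267 B_seq=267 B_ack=1056
After event 2: A_seq=1086 A_ack=267 B_seq=267 B_ack=1056
After event 3: A_seq=1127 A_ack=267 B_seq=267 B_ack=1056
After event 4: A_seq=1326 A_ack=267 B_seq=267 B_ack=1056
After event 5: A_seq=1326 A_ack=267 B_seq=267 B_ack=1326
After event 6: A_seq=1326 A_ack=339 B_seq=339 B_ack=1326
After event 7: A_seq=1326 A_ack=505 B_seq=505 B_ack=1326

Answer: 1326 505 505 1326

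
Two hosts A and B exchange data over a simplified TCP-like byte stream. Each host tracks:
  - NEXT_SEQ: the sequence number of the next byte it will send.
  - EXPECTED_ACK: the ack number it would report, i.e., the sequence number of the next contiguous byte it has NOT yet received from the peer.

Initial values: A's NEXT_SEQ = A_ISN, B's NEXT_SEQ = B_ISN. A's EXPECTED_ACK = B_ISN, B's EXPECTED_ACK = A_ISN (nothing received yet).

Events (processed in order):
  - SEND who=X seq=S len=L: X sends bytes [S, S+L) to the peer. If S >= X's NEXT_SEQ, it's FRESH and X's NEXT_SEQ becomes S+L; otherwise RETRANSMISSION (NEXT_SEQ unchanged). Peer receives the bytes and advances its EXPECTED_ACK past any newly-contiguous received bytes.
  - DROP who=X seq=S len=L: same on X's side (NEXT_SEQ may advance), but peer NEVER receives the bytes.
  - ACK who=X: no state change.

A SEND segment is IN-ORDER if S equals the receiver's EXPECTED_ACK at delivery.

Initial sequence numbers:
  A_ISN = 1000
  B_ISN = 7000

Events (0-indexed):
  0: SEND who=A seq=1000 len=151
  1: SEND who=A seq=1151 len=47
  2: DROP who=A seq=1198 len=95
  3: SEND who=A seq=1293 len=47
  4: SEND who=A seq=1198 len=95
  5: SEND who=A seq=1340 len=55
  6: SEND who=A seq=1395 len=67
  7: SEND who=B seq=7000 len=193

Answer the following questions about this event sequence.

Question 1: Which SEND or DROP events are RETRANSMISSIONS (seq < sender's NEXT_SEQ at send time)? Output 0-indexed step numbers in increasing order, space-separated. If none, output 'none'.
Step 0: SEND seq=1000 -> fresh
Step 1: SEND seq=1151 -> fresh
Step 2: DROP seq=1198 -> fresh
Step 3: SEND seq=1293 -> fresh
Step 4: SEND seq=1198 -> retransmit
Step 5: SEND seq=1340 -> fresh
Step 6: SEND seq=1395 -> fresh
Step 7: SEND seq=7000 -> fresh

Answer: 4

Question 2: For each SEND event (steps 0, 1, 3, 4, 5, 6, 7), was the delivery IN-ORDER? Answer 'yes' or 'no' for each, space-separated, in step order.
Answer: yes yes no yes yes yes yes

Derivation:
Step 0: SEND seq=1000 -> in-order
Step 1: SEND seq=1151 -> in-order
Step 3: SEND seq=1293 -> out-of-order
Step 4: SEND seq=1198 -> in-order
Step 5: SEND seq=1340 -> in-order
Step 6: SEND seq=1395 -> in-order
Step 7: SEND seq=7000 -> in-order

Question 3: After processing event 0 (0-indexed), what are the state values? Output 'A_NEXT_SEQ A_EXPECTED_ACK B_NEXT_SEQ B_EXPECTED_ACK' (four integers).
After event 0: A_seq=1151 A_ack=7000 B_seq=7000 B_ack=1151

1151 7000 7000 1151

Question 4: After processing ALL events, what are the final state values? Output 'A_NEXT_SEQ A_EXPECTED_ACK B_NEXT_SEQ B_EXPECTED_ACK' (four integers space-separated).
After event 0: A_seq=1151 A_ack=7000 B_seq=7000 B_ack=1151
After event 1: A_seq=1198 A_ack=7000 B_seq=7000 B_ack=1198
After event 2: A_seq=1293 A_ack=7000 B_seq=7000 B_ack=1198
After event 3: A_seq=1340 A_ack=7000 B_seq=7000 B_ack=1198
After event 4: A_seq=1340 A_ack=7000 B_seq=7000 B_ack=1340
After event 5: A_seq=1395 A_ack=7000 B_seq=7000 B_ack=1395
After event 6: A_seq=1462 A_ack=7000 B_seq=7000 B_ack=1462
After event 7: A_seq=1462 A_ack=7193 B_seq=7193 B_ack=1462

Answer: 1462 7193 7193 1462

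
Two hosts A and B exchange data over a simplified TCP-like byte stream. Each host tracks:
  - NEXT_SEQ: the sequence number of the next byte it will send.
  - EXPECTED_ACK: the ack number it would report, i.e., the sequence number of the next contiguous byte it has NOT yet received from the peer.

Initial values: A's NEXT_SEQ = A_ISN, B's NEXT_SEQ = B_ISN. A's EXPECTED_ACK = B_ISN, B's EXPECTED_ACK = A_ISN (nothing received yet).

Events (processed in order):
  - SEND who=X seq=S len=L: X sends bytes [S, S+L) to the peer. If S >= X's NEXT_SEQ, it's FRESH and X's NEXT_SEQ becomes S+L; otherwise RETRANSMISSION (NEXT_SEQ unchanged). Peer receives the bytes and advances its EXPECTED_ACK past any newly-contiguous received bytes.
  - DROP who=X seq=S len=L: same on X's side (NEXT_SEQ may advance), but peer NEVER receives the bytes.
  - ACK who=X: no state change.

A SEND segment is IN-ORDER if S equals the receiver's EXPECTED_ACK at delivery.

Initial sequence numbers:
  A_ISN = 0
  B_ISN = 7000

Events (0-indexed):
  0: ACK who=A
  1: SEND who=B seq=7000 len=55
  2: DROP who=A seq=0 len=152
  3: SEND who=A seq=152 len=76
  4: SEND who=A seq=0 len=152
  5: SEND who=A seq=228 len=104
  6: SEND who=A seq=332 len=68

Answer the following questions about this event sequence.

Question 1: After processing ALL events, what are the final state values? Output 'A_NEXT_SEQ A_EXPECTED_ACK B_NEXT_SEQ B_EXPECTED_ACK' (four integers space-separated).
Answer: 400 7055 7055 400

Derivation:
After event 0: A_seq=0 A_ack=7000 B_seq=7000 B_ack=0
After event 1: A_seq=0 A_ack=7055 B_seq=7055 B_ack=0
After event 2: A_seq=152 A_ack=7055 B_seq=7055 B_ack=0
After event 3: A_seq=228 A_ack=7055 B_seq=7055 B_ack=0
After event 4: A_seq=228 A_ack=7055 B_seq=7055 B_ack=228
After event 5: A_seq=332 A_ack=7055 B_seq=7055 B_ack=332
After event 6: A_seq=400 A_ack=7055 B_seq=7055 B_ack=400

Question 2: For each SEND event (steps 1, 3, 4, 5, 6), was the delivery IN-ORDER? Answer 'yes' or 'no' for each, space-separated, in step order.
Answer: yes no yes yes yes

Derivation:
Step 1: SEND seq=7000 -> in-order
Step 3: SEND seq=152 -> out-of-order
Step 4: SEND seq=0 -> in-order
Step 5: SEND seq=228 -> in-order
Step 6: SEND seq=332 -> in-order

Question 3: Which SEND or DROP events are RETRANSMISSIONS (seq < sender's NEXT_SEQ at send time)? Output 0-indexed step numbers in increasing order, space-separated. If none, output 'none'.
Step 1: SEND seq=7000 -> fresh
Step 2: DROP seq=0 -> fresh
Step 3: SEND seq=152 -> fresh
Step 4: SEND seq=0 -> retransmit
Step 5: SEND seq=228 -> fresh
Step 6: SEND seq=332 -> fresh

Answer: 4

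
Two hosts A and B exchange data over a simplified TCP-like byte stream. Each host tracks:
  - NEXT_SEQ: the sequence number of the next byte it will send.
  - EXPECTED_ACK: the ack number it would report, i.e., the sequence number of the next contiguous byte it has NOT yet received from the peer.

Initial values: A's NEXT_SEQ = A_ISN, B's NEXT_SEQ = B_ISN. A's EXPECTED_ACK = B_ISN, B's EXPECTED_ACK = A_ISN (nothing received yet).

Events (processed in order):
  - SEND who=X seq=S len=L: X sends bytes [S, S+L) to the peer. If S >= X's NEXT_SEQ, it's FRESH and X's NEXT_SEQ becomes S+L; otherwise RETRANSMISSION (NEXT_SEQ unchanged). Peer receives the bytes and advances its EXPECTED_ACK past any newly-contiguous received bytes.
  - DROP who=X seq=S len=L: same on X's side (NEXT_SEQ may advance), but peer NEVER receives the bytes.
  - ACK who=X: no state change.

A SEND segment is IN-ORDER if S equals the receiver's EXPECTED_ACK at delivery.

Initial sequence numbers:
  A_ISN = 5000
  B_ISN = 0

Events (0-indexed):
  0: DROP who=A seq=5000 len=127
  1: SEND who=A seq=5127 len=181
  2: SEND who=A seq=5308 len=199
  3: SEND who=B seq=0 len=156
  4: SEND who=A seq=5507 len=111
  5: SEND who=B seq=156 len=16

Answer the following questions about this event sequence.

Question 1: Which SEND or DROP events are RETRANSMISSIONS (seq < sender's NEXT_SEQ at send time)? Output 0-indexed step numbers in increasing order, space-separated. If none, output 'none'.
Answer: none

Derivation:
Step 0: DROP seq=5000 -> fresh
Step 1: SEND seq=5127 -> fresh
Step 2: SEND seq=5308 -> fresh
Step 3: SEND seq=0 -> fresh
Step 4: SEND seq=5507 -> fresh
Step 5: SEND seq=156 -> fresh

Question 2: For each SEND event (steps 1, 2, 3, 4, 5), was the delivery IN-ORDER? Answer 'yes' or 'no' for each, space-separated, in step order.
Step 1: SEND seq=5127 -> out-of-order
Step 2: SEND seq=5308 -> out-of-order
Step 3: SEND seq=0 -> in-order
Step 4: SEND seq=5507 -> out-of-order
Step 5: SEND seq=156 -> in-order

Answer: no no yes no yes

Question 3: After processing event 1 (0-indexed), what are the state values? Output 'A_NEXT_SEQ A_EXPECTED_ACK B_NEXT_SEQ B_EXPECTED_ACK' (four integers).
After event 0: A_seq=5127 A_ack=0 B_seq=0 B_ack=5000
After event 1: A_seq=5308 A_ack=0 B_seq=0 B_ack=5000

5308 0 0 5000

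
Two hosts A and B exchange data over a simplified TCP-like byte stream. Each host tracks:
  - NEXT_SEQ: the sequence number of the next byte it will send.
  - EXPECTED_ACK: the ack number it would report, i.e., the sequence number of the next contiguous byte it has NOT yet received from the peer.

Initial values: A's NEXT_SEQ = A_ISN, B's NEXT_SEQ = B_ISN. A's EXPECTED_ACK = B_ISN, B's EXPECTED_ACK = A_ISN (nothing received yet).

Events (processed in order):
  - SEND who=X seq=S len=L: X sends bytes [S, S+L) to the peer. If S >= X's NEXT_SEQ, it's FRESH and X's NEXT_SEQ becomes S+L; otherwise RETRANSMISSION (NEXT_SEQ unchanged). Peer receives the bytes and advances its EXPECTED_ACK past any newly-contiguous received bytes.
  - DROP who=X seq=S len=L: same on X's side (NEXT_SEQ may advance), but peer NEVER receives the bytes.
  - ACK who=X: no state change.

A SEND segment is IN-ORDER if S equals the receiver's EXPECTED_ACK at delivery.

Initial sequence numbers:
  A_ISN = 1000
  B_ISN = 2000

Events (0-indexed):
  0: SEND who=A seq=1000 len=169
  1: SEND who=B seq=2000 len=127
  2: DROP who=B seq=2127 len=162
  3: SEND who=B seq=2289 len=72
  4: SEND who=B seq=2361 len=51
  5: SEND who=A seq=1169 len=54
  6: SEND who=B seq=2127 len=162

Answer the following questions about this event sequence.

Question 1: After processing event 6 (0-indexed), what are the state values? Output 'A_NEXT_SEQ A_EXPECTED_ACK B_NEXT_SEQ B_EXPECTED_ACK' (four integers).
After event 0: A_seq=1169 A_ack=2000 B_seq=2000 B_ack=1169
After event 1: A_seq=1169 A_ack=2127 B_seq=2127 B_ack=1169
After event 2: A_seq=1169 A_ack=2127 B_seq=2289 B_ack=1169
After event 3: A_seq=1169 A_ack=2127 B_seq=2361 B_ack=1169
After event 4: A_seq=1169 A_ack=2127 B_seq=2412 B_ack=1169
After event 5: A_seq=1223 A_ack=2127 B_seq=2412 B_ack=1223
After event 6: A_seq=1223 A_ack=2412 B_seq=2412 B_ack=1223

1223 2412 2412 1223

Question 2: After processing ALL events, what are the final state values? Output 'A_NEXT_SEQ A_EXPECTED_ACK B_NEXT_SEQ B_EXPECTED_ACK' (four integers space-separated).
After event 0: A_seq=1169 A_ack=2000 B_seq=2000 B_ack=1169
After event 1: A_seq=1169 A_ack=2127 B_seq=2127 B_ack=1169
After event 2: A_seq=1169 A_ack=2127 B_seq=2289 B_ack=1169
After event 3: A_seq=1169 A_ack=2127 B_seq=2361 B_ack=1169
After event 4: A_seq=1169 A_ack=2127 B_seq=2412 B_ack=1169
After event 5: A_seq=1223 A_ack=2127 B_seq=2412 B_ack=1223
After event 6: A_seq=1223 A_ack=2412 B_seq=2412 B_ack=1223

Answer: 1223 2412 2412 1223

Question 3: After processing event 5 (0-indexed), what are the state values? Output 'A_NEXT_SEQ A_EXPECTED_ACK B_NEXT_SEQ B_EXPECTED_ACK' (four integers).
After event 0: A_seq=1169 A_ack=2000 B_seq=2000 B_ack=1169
After event 1: A_seq=1169 A_ack=2127 B_seq=2127 B_ack=1169
After event 2: A_seq=1169 A_ack=2127 B_seq=2289 B_ack=1169
After event 3: A_seq=1169 A_ack=2127 B_seq=2361 B_ack=1169
After event 4: A_seq=1169 A_ack=2127 B_seq=2412 B_ack=1169
After event 5: A_seq=1223 A_ack=2127 B_seq=2412 B_ack=1223

1223 2127 2412 1223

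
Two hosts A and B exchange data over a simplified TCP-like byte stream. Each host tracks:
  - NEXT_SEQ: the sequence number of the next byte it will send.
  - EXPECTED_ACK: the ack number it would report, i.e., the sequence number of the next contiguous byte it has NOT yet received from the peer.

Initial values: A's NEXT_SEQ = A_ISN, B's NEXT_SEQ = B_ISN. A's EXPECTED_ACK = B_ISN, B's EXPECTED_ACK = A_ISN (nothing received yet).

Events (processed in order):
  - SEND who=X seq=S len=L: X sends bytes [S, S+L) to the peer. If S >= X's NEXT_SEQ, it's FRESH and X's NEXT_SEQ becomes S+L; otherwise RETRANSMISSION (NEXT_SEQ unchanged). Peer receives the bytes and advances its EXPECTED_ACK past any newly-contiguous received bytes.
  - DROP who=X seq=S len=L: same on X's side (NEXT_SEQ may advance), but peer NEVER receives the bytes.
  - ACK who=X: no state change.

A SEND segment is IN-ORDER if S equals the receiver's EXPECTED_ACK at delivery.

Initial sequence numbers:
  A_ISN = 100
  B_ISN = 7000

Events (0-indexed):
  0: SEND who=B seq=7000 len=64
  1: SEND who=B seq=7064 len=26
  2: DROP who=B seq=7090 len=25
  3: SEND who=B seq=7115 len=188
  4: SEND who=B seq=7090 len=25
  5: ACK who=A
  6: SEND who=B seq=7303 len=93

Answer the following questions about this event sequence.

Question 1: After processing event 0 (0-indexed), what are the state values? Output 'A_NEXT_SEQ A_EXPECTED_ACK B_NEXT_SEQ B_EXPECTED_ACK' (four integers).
After event 0: A_seq=100 A_ack=7064 B_seq=7064 B_ack=100

100 7064 7064 100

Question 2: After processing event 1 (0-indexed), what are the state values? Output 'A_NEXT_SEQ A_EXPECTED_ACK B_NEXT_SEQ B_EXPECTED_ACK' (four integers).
After event 0: A_seq=100 A_ack=7064 B_seq=7064 B_ack=100
After event 1: A_seq=100 A_ack=7090 B_seq=7090 B_ack=100

100 7090 7090 100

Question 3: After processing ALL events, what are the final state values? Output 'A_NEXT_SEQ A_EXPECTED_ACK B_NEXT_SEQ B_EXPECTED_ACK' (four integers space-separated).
Answer: 100 7396 7396 100

Derivation:
After event 0: A_seq=100 A_ack=7064 B_seq=7064 B_ack=100
After event 1: A_seq=100 A_ack=7090 B_seq=7090 B_ack=100
After event 2: A_seq=100 A_ack=7090 B_seq=7115 B_ack=100
After event 3: A_seq=100 A_ack=7090 B_seq=7303 B_ack=100
After event 4: A_seq=100 A_ack=7303 B_seq=7303 B_ack=100
After event 5: A_seq=100 A_ack=7303 B_seq=7303 B_ack=100
After event 6: A_seq=100 A_ack=7396 B_seq=7396 B_ack=100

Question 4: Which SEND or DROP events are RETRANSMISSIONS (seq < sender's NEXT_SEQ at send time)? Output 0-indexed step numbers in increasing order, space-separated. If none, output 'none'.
Answer: 4

Derivation:
Step 0: SEND seq=7000 -> fresh
Step 1: SEND seq=7064 -> fresh
Step 2: DROP seq=7090 -> fresh
Step 3: SEND seq=7115 -> fresh
Step 4: SEND seq=7090 -> retransmit
Step 6: SEND seq=7303 -> fresh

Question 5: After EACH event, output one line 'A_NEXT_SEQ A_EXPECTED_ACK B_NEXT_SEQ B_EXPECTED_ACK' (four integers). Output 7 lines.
100 7064 7064 100
100 7090 7090 100
100 7090 7115 100
100 7090 7303 100
100 7303 7303 100
100 7303 7303 100
100 7396 7396 100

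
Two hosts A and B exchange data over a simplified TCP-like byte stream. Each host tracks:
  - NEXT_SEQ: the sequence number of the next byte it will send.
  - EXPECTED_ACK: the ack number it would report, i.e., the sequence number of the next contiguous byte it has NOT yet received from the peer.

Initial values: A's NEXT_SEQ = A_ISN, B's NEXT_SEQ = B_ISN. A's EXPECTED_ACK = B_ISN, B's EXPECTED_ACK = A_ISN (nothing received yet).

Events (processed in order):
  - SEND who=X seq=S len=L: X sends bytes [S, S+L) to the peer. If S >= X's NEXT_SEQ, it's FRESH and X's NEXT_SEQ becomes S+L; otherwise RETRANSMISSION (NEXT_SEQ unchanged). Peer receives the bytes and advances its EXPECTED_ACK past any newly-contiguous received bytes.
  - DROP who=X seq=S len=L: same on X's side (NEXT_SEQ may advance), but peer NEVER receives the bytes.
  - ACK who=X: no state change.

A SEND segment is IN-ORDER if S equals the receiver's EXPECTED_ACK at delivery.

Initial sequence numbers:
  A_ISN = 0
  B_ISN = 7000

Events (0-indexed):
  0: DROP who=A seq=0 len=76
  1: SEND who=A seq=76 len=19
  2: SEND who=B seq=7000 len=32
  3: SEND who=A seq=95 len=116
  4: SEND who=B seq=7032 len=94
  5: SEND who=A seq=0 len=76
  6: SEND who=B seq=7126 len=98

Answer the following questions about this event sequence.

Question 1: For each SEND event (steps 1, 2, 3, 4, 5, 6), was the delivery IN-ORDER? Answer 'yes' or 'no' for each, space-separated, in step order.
Answer: no yes no yes yes yes

Derivation:
Step 1: SEND seq=76 -> out-of-order
Step 2: SEND seq=7000 -> in-order
Step 3: SEND seq=95 -> out-of-order
Step 4: SEND seq=7032 -> in-order
Step 5: SEND seq=0 -> in-order
Step 6: SEND seq=7126 -> in-order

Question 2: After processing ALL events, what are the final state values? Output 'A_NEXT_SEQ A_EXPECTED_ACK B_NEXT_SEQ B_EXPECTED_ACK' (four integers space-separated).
Answer: 211 7224 7224 211

Derivation:
After event 0: A_seq=76 A_ack=7000 B_seq=7000 B_ack=0
After event 1: A_seq=95 A_ack=7000 B_seq=7000 B_ack=0
After event 2: A_seq=95 A_ack=7032 B_seq=7032 B_ack=0
After event 3: A_seq=211 A_ack=7032 B_seq=7032 B_ack=0
After event 4: A_seq=211 A_ack=7126 B_seq=7126 B_ack=0
After event 5: A_seq=211 A_ack=7126 B_seq=7126 B_ack=211
After event 6: A_seq=211 A_ack=7224 B_seq=7224 B_ack=211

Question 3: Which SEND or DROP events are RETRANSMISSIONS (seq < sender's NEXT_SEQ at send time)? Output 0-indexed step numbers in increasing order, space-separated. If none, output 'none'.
Step 0: DROP seq=0 -> fresh
Step 1: SEND seq=76 -> fresh
Step 2: SEND seq=7000 -> fresh
Step 3: SEND seq=95 -> fresh
Step 4: SEND seq=7032 -> fresh
Step 5: SEND seq=0 -> retransmit
Step 6: SEND seq=7126 -> fresh

Answer: 5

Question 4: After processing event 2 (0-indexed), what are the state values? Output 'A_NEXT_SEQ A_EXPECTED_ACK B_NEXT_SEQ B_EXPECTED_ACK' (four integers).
After event 0: A_seq=76 A_ack=7000 B_seq=7000 B_ack=0
After event 1: A_seq=95 A_ack=7000 B_seq=7000 B_ack=0
After event 2: A_seq=95 A_ack=7032 B_seq=7032 B_ack=0

95 7032 7032 0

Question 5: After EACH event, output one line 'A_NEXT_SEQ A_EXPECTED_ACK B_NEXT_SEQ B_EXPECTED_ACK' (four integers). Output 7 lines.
76 7000 7000 0
95 7000 7000 0
95 7032 7032 0
211 7032 7032 0
211 7126 7126 0
211 7126 7126 211
211 7224 7224 211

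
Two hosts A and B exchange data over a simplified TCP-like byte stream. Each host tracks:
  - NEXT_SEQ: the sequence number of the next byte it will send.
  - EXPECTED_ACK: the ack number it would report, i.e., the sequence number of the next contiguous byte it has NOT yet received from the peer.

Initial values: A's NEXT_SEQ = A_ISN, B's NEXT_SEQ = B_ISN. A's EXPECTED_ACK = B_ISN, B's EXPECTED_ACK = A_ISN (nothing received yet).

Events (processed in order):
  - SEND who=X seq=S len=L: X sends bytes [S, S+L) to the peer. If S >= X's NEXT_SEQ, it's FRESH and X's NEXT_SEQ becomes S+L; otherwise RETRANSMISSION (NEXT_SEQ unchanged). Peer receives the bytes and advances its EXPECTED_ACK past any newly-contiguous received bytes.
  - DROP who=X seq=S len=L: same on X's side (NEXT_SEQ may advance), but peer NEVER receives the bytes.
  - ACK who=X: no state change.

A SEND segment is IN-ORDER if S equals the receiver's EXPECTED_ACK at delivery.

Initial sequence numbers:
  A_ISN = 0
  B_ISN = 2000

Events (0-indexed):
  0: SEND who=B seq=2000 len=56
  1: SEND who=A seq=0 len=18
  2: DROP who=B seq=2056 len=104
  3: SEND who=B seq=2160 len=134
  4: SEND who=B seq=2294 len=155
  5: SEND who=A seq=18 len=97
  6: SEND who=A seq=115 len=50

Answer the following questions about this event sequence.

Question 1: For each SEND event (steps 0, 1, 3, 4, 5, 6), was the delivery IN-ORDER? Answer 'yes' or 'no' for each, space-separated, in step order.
Answer: yes yes no no yes yes

Derivation:
Step 0: SEND seq=2000 -> in-order
Step 1: SEND seq=0 -> in-order
Step 3: SEND seq=2160 -> out-of-order
Step 4: SEND seq=2294 -> out-of-order
Step 5: SEND seq=18 -> in-order
Step 6: SEND seq=115 -> in-order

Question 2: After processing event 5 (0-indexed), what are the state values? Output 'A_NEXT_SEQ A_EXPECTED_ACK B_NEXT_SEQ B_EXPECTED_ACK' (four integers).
After event 0: A_seq=0 A_ack=2056 B_seq=2056 B_ack=0
After event 1: A_seq=18 A_ack=2056 B_seq=2056 B_ack=18
After event 2: A_seq=18 A_ack=2056 B_seq=2160 B_ack=18
After event 3: A_seq=18 A_ack=2056 B_seq=2294 B_ack=18
After event 4: A_seq=18 A_ack=2056 B_seq=2449 B_ack=18
After event 5: A_seq=115 A_ack=2056 B_seq=2449 B_ack=115

115 2056 2449 115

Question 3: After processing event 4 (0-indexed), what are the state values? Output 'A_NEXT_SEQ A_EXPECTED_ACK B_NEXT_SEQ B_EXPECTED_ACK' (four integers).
After event 0: A_seq=0 A_ack=2056 B_seq=2056 B_ack=0
After event 1: A_seq=18 A_ack=2056 B_seq=2056 B_ack=18
After event 2: A_seq=18 A_ack=2056 B_seq=2160 B_ack=18
After event 3: A_seq=18 A_ack=2056 B_seq=2294 B_ack=18
After event 4: A_seq=18 A_ack=2056 B_seq=2449 B_ack=18

18 2056 2449 18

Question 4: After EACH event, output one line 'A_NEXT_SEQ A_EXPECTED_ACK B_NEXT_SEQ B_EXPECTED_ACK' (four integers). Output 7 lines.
0 2056 2056 0
18 2056 2056 18
18 2056 2160 18
18 2056 2294 18
18 2056 2449 18
115 2056 2449 115
165 2056 2449 165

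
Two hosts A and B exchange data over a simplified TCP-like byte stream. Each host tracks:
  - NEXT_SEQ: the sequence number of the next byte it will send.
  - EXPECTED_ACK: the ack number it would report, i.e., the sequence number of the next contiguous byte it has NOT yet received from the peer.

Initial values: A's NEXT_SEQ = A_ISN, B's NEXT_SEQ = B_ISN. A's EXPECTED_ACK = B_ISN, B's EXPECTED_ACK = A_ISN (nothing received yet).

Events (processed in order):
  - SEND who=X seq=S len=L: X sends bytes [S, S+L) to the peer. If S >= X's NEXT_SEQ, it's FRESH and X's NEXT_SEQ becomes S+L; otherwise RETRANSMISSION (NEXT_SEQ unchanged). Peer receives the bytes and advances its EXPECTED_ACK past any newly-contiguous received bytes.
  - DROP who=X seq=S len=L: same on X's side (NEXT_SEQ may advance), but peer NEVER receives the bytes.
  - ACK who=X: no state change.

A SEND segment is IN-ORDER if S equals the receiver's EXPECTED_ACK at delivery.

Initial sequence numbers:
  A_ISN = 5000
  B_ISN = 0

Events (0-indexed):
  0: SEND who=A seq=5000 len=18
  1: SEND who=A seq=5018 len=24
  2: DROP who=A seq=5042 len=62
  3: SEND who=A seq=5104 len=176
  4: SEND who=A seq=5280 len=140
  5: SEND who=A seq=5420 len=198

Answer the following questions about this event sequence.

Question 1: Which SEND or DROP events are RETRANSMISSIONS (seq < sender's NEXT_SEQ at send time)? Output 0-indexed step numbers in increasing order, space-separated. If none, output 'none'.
Answer: none

Derivation:
Step 0: SEND seq=5000 -> fresh
Step 1: SEND seq=5018 -> fresh
Step 2: DROP seq=5042 -> fresh
Step 3: SEND seq=5104 -> fresh
Step 4: SEND seq=5280 -> fresh
Step 5: SEND seq=5420 -> fresh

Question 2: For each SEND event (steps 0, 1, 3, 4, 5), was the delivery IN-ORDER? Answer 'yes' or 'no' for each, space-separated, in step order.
Answer: yes yes no no no

Derivation:
Step 0: SEND seq=5000 -> in-order
Step 1: SEND seq=5018 -> in-order
Step 3: SEND seq=5104 -> out-of-order
Step 4: SEND seq=5280 -> out-of-order
Step 5: SEND seq=5420 -> out-of-order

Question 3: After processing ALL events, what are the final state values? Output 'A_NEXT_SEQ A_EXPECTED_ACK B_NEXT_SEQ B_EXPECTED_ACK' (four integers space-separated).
Answer: 5618 0 0 5042

Derivation:
After event 0: A_seq=5018 A_ack=0 B_seq=0 B_ack=5018
After event 1: A_seq=5042 A_ack=0 B_seq=0 B_ack=5042
After event 2: A_seq=5104 A_ack=0 B_seq=0 B_ack=5042
After event 3: A_seq=5280 A_ack=0 B_seq=0 B_ack=5042
After event 4: A_seq=5420 A_ack=0 B_seq=0 B_ack=5042
After event 5: A_seq=5618 A_ack=0 B_seq=0 B_ack=5042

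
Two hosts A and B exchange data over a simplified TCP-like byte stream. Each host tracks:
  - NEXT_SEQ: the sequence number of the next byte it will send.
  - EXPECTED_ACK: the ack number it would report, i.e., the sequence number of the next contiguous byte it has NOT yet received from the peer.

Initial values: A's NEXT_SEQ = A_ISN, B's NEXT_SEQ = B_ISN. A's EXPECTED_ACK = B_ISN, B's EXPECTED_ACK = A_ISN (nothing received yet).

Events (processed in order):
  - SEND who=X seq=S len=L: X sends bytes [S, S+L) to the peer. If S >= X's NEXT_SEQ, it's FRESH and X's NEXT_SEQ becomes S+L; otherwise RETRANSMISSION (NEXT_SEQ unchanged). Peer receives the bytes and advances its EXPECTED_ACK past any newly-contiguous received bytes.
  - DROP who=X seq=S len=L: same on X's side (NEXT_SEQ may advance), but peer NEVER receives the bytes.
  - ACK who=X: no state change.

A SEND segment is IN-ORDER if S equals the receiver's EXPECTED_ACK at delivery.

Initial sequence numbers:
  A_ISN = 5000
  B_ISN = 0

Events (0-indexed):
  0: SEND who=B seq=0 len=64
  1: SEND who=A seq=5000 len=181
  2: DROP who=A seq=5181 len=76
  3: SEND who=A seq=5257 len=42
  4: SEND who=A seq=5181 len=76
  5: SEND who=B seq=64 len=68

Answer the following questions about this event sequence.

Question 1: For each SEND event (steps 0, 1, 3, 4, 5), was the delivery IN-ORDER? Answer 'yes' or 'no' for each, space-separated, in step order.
Step 0: SEND seq=0 -> in-order
Step 1: SEND seq=5000 -> in-order
Step 3: SEND seq=5257 -> out-of-order
Step 4: SEND seq=5181 -> in-order
Step 5: SEND seq=64 -> in-order

Answer: yes yes no yes yes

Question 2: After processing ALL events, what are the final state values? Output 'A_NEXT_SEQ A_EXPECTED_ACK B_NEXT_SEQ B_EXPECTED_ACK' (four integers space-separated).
Answer: 5299 132 132 5299

Derivation:
After event 0: A_seq=5000 A_ack=64 B_seq=64 B_ack=5000
After event 1: A_seq=5181 A_ack=64 B_seq=64 B_ack=5181
After event 2: A_seq=5257 A_ack=64 B_seq=64 B_ack=5181
After event 3: A_seq=5299 A_ack=64 B_seq=64 B_ack=5181
After event 4: A_seq=5299 A_ack=64 B_seq=64 B_ack=5299
After event 5: A_seq=5299 A_ack=132 B_seq=132 B_ack=5299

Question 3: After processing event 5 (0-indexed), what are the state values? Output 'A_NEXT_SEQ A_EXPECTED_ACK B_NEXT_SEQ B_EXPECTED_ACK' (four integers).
After event 0: A_seq=5000 A_ack=64 B_seq=64 B_ack=5000
After event 1: A_seq=5181 A_ack=64 B_seq=64 B_ack=5181
After event 2: A_seq=5257 A_ack=64 B_seq=64 B_ack=5181
After event 3: A_seq=5299 A_ack=64 B_seq=64 B_ack=5181
After event 4: A_seq=5299 A_ack=64 B_seq=64 B_ack=5299
After event 5: A_seq=5299 A_ack=132 B_seq=132 B_ack=5299

5299 132 132 5299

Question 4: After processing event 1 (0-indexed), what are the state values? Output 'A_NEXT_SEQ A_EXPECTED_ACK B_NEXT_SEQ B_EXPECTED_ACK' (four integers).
After event 0: A_seq=5000 A_ack=64 B_seq=64 B_ack=5000
After event 1: A_seq=5181 A_ack=64 B_seq=64 B_ack=5181

5181 64 64 5181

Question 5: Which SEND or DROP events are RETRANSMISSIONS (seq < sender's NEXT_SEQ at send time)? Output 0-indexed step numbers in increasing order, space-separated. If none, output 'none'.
Answer: 4

Derivation:
Step 0: SEND seq=0 -> fresh
Step 1: SEND seq=5000 -> fresh
Step 2: DROP seq=5181 -> fresh
Step 3: SEND seq=5257 -> fresh
Step 4: SEND seq=5181 -> retransmit
Step 5: SEND seq=64 -> fresh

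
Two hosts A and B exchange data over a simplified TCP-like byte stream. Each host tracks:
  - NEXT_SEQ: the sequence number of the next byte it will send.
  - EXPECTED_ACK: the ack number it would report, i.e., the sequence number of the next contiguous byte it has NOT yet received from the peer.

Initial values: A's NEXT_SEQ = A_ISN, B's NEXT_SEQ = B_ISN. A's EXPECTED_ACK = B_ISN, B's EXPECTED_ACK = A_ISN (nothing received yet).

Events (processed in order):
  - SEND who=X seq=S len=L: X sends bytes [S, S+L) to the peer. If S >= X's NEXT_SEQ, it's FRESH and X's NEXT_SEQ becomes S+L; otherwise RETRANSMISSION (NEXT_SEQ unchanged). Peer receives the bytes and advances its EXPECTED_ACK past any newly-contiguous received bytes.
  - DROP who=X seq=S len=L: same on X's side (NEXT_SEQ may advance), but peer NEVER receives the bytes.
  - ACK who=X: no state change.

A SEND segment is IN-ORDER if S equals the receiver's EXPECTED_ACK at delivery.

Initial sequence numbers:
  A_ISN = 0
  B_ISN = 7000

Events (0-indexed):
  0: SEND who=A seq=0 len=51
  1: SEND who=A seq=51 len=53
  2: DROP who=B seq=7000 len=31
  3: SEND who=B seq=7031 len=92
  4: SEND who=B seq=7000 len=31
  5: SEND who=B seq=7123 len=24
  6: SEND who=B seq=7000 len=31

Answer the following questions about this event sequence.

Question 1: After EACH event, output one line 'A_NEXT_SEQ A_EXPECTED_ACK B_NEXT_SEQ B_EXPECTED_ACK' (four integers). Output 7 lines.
51 7000 7000 51
104 7000 7000 104
104 7000 7031 104
104 7000 7123 104
104 7123 7123 104
104 7147 7147 104
104 7147 7147 104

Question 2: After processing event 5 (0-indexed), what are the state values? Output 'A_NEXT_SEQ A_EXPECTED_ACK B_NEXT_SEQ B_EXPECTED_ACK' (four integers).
After event 0: A_seq=51 A_ack=7000 B_seq=7000 B_ack=51
After event 1: A_seq=104 A_ack=7000 B_seq=7000 B_ack=104
After event 2: A_seq=104 A_ack=7000 B_seq=7031 B_ack=104
After event 3: A_seq=104 A_ack=7000 B_seq=7123 B_ack=104
After event 4: A_seq=104 A_ack=7123 B_seq=7123 B_ack=104
After event 5: A_seq=104 A_ack=7147 B_seq=7147 B_ack=104

104 7147 7147 104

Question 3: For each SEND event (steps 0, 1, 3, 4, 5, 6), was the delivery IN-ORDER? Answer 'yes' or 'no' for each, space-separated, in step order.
Step 0: SEND seq=0 -> in-order
Step 1: SEND seq=51 -> in-order
Step 3: SEND seq=7031 -> out-of-order
Step 4: SEND seq=7000 -> in-order
Step 5: SEND seq=7123 -> in-order
Step 6: SEND seq=7000 -> out-of-order

Answer: yes yes no yes yes no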